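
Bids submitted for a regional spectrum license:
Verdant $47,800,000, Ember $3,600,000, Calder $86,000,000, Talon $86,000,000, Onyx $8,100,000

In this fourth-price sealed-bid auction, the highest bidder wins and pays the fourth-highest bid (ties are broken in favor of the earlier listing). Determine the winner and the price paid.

Calder pays $8,100,000

Fourth-price sealed-bid auction: the highest bidder wins and pays the fourth-highest bid.
Bids ranked: 86,000,000 (Calder) > 86,000,000 (Talon) > 47,800,000 (Verdant) > 8,100,000 (Onyx) > 3,600,000 (Ember)
Tie at $86,000,000 → Calder wins by tie-break.
Calder is highest; pays the fourth-highest bid, $8,100,000.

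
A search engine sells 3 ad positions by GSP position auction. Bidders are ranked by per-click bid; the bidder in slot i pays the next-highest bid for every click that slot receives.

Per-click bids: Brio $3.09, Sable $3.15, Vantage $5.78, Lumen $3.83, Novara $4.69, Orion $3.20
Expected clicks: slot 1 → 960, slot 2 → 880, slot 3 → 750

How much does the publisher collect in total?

Ranked by bid: $5.78 (Vantage) > $4.69 (Novara) > $3.83 (Lumen) > $3.20 (Orion) > …
Slot 1: Vantage pays $4.69 × 960 = $4502.40
Slot 2: Novara pays $3.83 × 880 = $3370.40
Slot 3: Lumen pays $3.20 × 750 = $2400.00
Total = $10272.80

Total revenue: $10272.80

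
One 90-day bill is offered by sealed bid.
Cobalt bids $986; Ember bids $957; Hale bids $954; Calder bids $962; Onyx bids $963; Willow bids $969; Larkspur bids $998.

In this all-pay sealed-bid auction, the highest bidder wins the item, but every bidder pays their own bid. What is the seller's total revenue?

Total revenue: $6,789

Sorting bids: 998 (Larkspur) > 986 (Cobalt) > 969 (Willow) > 963 (Onyx) > 962 (Calder) > 957 (Ember) > …
Larkspur wins with the top bid; all bids are sunk regardless.
Every bidder forfeits their bid regardless of winning.
Revenue = 986 + 957 + 954 + 962 + 963 + 969 + 998 = $6,789.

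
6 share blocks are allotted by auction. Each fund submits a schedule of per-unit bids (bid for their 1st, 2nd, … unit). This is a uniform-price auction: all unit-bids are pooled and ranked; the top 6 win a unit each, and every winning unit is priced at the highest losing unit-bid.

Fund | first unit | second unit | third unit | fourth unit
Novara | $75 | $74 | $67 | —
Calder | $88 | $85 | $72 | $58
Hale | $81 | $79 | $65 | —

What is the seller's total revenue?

Pooled unit-bids ranked (top 6): 88 (Calder-1), 85 (Calder-2), 81 (Hale-1), 79 (Hale-2), 75 (Novara-1), 74 (Novara-2)
First bid not allocated: $72.
Allocation: Calder 2, Hale 2, Novara 2. Every unit priced at $72.
Revenue = 6 × 72 = $432.

Total revenue: $432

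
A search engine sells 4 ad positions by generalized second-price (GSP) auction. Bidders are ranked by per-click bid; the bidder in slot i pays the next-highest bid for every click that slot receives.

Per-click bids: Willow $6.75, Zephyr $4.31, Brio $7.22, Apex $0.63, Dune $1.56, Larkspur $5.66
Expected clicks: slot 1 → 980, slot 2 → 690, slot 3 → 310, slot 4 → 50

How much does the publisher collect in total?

Total revenue: $11934.50

Ranked by bid: $7.22 (Brio) > $6.75 (Willow) > $5.66 (Larkspur) > $4.31 (Zephyr) > $1.56 (Dune) > …
Slot 1: Brio pays $6.75 × 980 = $6615.00
Slot 2: Willow pays $5.66 × 690 = $3905.40
Slot 3: Larkspur pays $4.31 × 310 = $1336.10
Slot 4: Zephyr pays $1.56 × 50 = $78.00
Total = $11934.50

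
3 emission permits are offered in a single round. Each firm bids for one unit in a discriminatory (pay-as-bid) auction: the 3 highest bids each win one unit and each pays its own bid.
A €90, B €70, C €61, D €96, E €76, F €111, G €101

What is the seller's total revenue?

Total revenue: €308

Bids ranked high→low: 111 (F), 101 (G), 96 (D), 90 (A), 76 (E), …
Top 3: F, G, D.
Total revenue = 111 + 101 + 96 = €308.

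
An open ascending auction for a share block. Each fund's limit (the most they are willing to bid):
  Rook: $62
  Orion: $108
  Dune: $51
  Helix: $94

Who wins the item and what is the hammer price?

Limits in order: 108 (Orion) > 94 (Helix) > 62 (Rook) > 51 (Dune)
Once the price passes $94, only Orion is left; the hammer falls at Helix's limit of $94.

Orion wins at $94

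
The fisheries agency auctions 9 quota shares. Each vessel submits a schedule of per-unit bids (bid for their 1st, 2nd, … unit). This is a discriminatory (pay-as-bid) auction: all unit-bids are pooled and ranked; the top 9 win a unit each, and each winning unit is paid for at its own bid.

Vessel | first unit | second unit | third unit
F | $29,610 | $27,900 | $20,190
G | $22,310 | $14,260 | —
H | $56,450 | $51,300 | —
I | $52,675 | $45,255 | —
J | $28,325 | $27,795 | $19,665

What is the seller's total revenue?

Merging the schedules and taking the best 9: 56,450 (H-1), 52,675 (I-1), 51,300 (H-2), 45,255 (I-2), 29,610 (F-1), 28,325 (J-1), 27,900 (F-2), 27,795 (J-2), 22,310 (G-1)
Next rejected bid: $20,190 (not a price — pay-as-bid).
Each winning unit pays its own bid.
Revenue = 56,450 + 52,675 + 51,300 + 45,255 + 29,610 + 28,325 + 27,900 + 27,795 + 22,310 = $341,620.

Total revenue: $341,620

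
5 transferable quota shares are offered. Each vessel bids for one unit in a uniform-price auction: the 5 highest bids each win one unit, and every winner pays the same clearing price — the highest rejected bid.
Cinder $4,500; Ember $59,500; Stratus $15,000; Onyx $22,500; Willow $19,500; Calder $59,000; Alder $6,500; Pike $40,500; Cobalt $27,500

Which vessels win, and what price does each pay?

Ember, Calder, Pike, Cobalt, Onyx; each pays $19,500

Sorting: 59,500 (Ember), 59,000 (Calder), 40,500 (Pike), 27,500 (Cobalt), 22,500 (Onyx), 19,500 (Willow), 15,000 (Stratus), …
The 5 highest are Ember, Calder, Pike, Cobalt, Onyx.
Clearing price = highest rejected bid = $19,500.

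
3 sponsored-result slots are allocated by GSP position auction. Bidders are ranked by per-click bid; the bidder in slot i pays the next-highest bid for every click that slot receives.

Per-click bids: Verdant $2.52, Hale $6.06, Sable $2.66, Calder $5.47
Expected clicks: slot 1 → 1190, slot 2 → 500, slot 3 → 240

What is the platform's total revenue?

Total revenue: $8444.10

Per-click bids in order: $6.06 (Hale) > $5.47 (Calder) > $2.66 (Sable) > $2.52 (Verdant)
Slot 1: Hale pays $5.47 × 1190 = $6509.30
Slot 2: Calder pays $2.66 × 500 = $1330.00
Slot 3: Sable pays $2.52 × 240 = $604.80
Total = $8444.10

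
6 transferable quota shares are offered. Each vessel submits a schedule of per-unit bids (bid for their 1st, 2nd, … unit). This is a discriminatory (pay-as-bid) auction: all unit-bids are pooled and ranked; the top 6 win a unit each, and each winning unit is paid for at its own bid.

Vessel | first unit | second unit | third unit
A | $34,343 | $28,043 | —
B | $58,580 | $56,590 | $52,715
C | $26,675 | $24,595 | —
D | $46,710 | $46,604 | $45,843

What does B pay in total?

All unit-bids, highest first — top 6: 58,580 (B-1), 56,590 (B-2), 52,715 (B-3), 46,710 (D-1), 46,604 (D-2), 45,843 (D-3)
Next rejected bid: $34,343 (not a price — pay-as-bid).
B's winning unit-bids: 58,580 + 56,590 + 52,715 = $167,885.

B pays $167,885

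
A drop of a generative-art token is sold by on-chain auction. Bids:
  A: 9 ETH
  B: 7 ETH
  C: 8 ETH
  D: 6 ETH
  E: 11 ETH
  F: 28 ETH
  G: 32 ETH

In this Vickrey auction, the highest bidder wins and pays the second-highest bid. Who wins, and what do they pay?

Bids ranked: 32 (G) > 28 (F) > 11 (E) > 9 (A) > 8 (C) > 7 (B) > …
G is highest; pays the second-highest bid, 28 ETH.

G pays 28 ETH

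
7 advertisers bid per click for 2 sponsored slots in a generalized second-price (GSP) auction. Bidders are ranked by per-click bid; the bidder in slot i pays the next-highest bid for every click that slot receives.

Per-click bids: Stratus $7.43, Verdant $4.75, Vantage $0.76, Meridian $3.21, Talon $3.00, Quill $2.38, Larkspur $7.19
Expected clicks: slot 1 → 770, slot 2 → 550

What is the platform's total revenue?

Total revenue: $8148.80

Ranked by bid: $7.43 (Stratus) > $7.19 (Larkspur) > $4.75 (Verdant) > …
Slot 1: Stratus pays $7.19 × 770 = $5536.30
Slot 2: Larkspur pays $4.75 × 550 = $2612.50
Total = $8148.80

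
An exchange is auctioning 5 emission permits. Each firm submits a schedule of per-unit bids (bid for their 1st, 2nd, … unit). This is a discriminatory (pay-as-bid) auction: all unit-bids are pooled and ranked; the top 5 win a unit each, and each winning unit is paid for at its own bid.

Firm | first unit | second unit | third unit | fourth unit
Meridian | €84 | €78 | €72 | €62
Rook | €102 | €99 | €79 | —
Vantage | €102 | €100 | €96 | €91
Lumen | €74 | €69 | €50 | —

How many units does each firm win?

Rook 2, Vantage 3

Pooled unit-bids ranked (top 5): 102 (Rook-1), 102 (Vantage-1), 100 (Vantage-2), 99 (Rook-2), 96 (Vantage-3)
Next rejected bid: €91 (not a price — pay-as-bid).
Allocation: Rook 2, Vantage 3.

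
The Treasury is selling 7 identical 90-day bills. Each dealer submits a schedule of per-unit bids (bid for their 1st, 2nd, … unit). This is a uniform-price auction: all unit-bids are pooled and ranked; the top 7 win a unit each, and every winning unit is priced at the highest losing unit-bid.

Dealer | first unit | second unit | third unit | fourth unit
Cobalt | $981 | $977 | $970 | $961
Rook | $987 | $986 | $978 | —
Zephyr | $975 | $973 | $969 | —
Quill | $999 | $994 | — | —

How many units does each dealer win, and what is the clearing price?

Merging the schedules and taking the best 7: 999 (Quill-1), 994 (Quill-2), 987 (Rook-1), 986 (Rook-2), 981 (Cobalt-1), 978 (Rook-3), 977 (Cobalt-2)
The (k+1)-th unit-bid is $975.
Allocation: Cobalt 2, Quill 2, Rook 3.

Cobalt 2, Quill 2, Rook 3; clearing price $975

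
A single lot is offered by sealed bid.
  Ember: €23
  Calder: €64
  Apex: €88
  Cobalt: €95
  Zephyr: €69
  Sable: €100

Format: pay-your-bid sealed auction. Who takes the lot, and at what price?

Bids in order: 100 (Sable) > 95 (Cobalt) > 88 (Apex) > 69 (Zephyr) > 64 (Calder) > 23 (Ember)
Sable is highest → pays own bid, €100.

Sable pays €100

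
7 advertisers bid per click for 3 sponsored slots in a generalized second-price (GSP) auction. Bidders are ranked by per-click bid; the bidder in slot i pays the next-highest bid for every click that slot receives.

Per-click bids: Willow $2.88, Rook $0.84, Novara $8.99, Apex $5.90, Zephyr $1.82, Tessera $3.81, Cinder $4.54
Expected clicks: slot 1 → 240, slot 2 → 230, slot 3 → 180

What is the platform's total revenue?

Sorting advertisers: $8.99 (Novara) > $5.90 (Apex) > $4.54 (Cinder) > $3.81 (Tessera) > …
Slot 1: Novara pays $5.90 × 240 = $1416.00
Slot 2: Apex pays $4.54 × 230 = $1044.20
Slot 3: Cinder pays $3.81 × 180 = $685.80
Total = $3146.00

Total revenue: $3146.00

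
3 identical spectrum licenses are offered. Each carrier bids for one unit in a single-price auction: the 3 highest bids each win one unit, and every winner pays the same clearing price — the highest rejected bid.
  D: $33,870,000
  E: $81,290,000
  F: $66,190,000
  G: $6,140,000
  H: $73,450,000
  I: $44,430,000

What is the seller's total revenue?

Bids ranked high→low: 81,290,000 (E), 73,450,000 (H), 66,190,000 (F), 44,430,000 (I), 33,870,000 (D), …
Winners (3 units): E, H, F.
First losing bid is I's $44,430,000, which sets the uniform price.
Total revenue = 3 × $44,430,000 = $133,290,000.

Total revenue: $133,290,000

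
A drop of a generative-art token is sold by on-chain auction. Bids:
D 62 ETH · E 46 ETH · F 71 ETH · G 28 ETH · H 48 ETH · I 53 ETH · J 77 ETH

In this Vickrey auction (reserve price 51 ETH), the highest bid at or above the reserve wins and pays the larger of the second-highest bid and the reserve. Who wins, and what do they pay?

Sorting bids: 77 (J) > 71 (F) > 62 (D) > 53 (I) > 48 (H) > 46 (E) > …
Highest eligible bid: J at 77 ETH.
max(second-highest 71 ETH, reserve 51 ETH) = 71 ETH; the reserve does not bind.

J pays 71 ETH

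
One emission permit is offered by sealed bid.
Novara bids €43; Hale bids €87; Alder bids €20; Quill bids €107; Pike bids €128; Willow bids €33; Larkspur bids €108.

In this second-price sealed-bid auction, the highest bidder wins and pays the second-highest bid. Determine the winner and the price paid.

Pike pays €108

Second-price sealed-bid auction: the highest bidder wins and pays the second-highest bid.
Bids ranked: 128 (Pike) > 108 (Larkspur) > 107 (Quill) > 87 (Hale) > 43 (Novara) > 33 (Willow) > …
Second-price: Pike pays Larkspur's bid of €108.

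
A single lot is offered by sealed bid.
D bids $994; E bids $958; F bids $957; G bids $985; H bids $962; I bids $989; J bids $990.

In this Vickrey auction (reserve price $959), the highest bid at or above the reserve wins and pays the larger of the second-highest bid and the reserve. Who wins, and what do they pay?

D pays $990

Rule: the highest bid at or above the reserve wins and pays the larger of the second-highest bid and the reserve.
Bids in order: 994 (D) > 990 (J) > 989 (I) > 985 (G) > 962 (H) > 958 (E) > …
Highest eligible bid: D at $994.
max(second-highest $990, reserve $959) = $990; the reserve does not bind.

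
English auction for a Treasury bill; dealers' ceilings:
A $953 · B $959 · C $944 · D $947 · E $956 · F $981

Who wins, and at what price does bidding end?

Sorting limits: 981 (F) > 959 (B) > 956 (E) > 953 (A) > 947 (D) > 944 (C)
Once the price passes $959, only F is left; the hammer falls at B's limit of $959.

F wins at $959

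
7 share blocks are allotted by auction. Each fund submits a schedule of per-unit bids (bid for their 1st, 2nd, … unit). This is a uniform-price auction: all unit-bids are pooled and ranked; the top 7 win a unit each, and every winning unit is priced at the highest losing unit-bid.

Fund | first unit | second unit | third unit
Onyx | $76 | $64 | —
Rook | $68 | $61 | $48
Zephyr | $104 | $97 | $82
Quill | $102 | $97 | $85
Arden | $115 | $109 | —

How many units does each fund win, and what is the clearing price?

Arden 2, Quill 3, Zephyr 2; clearing price $82

Pooled unit-bids ranked (top 7): 115 (Arden-1), 109 (Arden-2), 104 (Zephyr-1), 102 (Quill-1), 97 (Zephyr-2), 97 (Quill-2), 85 (Quill-3)
The (k+1)-th unit-bid is $82.
Allocation: Arden 2, Quill 3, Zephyr 2.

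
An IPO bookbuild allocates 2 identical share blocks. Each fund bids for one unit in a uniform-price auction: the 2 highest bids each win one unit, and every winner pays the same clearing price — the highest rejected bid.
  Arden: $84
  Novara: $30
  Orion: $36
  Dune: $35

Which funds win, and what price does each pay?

Ordering the bids: 84 (Arden), 36 (Orion), 35 (Dune), 30 (Novara)
The 2 highest are Arden, Orion.
First losing bid is Dune's $35, which sets the uniform price.

Arden, Orion; each pays $35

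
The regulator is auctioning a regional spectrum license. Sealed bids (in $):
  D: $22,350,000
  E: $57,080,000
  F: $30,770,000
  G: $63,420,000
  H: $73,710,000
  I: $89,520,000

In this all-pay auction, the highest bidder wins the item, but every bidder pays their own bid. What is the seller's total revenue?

Rule: the highest bidder wins the item, but every bidder pays their own bid.
Bids ranked: 89,520,000 (I) > 73,710,000 (H) > 63,420,000 (G) > 57,080,000 (E) > 30,770,000 (F) > 22,350,000 (D)
I wins with the top bid; all bids are sunk regardless.
Every bidder forfeits their bid regardless of winning.
Revenue = 22,350,000 + 57,080,000 + 30,770,000 + 63,420,000 + 73,710,000 + 89,520,000 = $336,850,000.

Total revenue: $336,850,000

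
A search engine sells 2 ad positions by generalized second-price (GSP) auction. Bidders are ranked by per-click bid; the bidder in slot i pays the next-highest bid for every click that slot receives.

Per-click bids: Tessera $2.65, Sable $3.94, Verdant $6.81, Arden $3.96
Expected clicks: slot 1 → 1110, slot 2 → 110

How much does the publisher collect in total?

Total revenue: $4829.00

Ranked by bid: $6.81 (Verdant) > $3.96 (Arden) > $3.94 (Sable) > …
Slot 1: Verdant pays $3.96 × 1110 = $4395.60
Slot 2: Arden pays $3.94 × 110 = $433.40
Total = $4829.00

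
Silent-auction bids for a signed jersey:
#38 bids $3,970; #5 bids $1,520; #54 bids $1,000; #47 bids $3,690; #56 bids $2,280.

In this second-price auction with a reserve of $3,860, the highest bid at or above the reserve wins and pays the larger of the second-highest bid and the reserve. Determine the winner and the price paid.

Rule: the highest bid at or above the reserve wins and pays the larger of the second-highest bid and the reserve.
Sorting bids: 3,970 (#38) > 3,690 (#47) > 2,280 (#56) > 1,520 (#5) > 1,000 (#54)
Highest eligible bid: #38 at $3,970.
max(second-highest $3,690, reserve $3,860) = $3,860.

#38 pays $3,860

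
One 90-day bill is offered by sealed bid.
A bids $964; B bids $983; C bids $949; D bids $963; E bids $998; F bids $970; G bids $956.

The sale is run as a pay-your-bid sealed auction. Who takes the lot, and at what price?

Rule: the highest bidder wins and pays their own bid.
Bids ranked: 998 (E) > 983 (B) > 970 (F) > 964 (A) > 963 (D) > 956 (G) > …
First-price: E pays what they bid, $998.

E pays $998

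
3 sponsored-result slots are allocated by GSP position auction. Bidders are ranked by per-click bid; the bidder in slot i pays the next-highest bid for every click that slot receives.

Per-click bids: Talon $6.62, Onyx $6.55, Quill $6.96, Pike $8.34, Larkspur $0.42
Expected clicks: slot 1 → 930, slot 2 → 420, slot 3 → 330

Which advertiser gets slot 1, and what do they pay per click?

Pike; $6.96 per click

Per-click bids in order: $8.34 (Pike) > $6.96 (Quill) > $6.62 (Talon) > $6.55 (Onyx) > …
Slot 1 goes to the first-ranked bidder, Pike, who pays the next bid down: $6.96/click.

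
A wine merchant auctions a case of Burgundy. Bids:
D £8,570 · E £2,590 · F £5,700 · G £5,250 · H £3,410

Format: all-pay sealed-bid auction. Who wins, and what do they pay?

D pays £8,570

Rule: the highest bidder wins the item, but every bidder pays their own bid.
Bids in order: 8,570 (D) > 5,700 (F) > 5,250 (G) > 3,410 (H) > 2,590 (E)
D is highest and takes the item; every bidder forfeits their bid.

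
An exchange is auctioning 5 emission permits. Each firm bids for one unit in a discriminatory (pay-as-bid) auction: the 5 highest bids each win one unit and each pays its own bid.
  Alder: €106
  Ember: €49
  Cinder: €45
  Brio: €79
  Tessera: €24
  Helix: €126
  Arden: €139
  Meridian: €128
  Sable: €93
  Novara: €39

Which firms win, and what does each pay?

Arden €139, Meridian €128, Helix €126, Alder €106, Sable €93

Sorting: 139 (Arden), 128 (Meridian), 126 (Helix), 106 (Alder), 93 (Sable), 79 (Brio), 49 (Ember), …
The 5 highest are Arden, Meridian, Helix, Alder, Sable.
Each winner pays its own bid: Arden €139, Meridian €128, Helix €126, Alder €106, Sable €93.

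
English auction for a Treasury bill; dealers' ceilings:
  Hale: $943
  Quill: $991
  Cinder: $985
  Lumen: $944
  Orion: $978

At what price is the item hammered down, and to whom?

Limits ranked: 991 (Quill) > 985 (Cinder) > 978 (Orion) > 944 (Lumen) > 943 (Hale)
Bidding ends when Cinder exits at $985; Quill takes it.

Quill wins at $985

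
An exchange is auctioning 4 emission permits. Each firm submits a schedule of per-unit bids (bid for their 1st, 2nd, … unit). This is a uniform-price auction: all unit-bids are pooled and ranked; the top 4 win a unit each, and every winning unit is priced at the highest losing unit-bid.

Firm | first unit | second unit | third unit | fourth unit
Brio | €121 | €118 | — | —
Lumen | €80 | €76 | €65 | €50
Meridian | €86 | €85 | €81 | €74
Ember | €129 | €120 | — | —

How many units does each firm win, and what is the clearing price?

Brio 2, Ember 2; clearing price €86

All unit-bids, highest first — top 4: 129 (Ember-1), 121 (Brio-1), 120 (Ember-2), 118 (Brio-2)
Highest rejected unit-bid = €86.
Allocation: Brio 2, Ember 2.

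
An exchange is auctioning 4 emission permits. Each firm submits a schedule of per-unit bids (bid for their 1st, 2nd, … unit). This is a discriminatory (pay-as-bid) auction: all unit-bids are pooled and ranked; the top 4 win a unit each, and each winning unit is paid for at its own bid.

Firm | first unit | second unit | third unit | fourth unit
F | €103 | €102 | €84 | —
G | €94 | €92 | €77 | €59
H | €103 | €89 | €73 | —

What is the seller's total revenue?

Total revenue: €402

Merging the schedules and taking the best 4: 103 (F-1), 103 (H-1), 102 (F-2), 94 (G-1)
Next rejected bid: €92 (not a price — pay-as-bid).
Each winning unit pays its own bid.
Revenue = 103 + 103 + 102 + 94 = €402.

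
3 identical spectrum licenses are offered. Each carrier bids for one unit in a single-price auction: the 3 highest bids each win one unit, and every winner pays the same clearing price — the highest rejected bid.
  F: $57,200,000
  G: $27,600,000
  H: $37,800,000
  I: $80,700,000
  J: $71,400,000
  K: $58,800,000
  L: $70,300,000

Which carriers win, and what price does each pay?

I, J, L; each pays $58,800,000

Bids ranked high→low: 80,700,000 (I), 71,400,000 (J), 70,300,000 (L), 58,800,000 (K), 57,200,000 (F), …
Top 3: I, J, L.
First losing bid is K's $58,800,000, which sets the uniform price.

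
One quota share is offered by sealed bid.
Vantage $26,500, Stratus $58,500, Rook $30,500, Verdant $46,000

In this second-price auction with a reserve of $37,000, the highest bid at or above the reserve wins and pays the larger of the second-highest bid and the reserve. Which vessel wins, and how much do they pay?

Bids ranked: 58,500 (Stratus) > 46,000 (Verdant) > 30,500 (Rook) > 26,500 (Vantage)
Stratus has the top bid at or above the reserve ($58,500).
max(second-highest $46,000, reserve $37,000) = $46,000; the reserve does not bind.

Stratus pays $46,000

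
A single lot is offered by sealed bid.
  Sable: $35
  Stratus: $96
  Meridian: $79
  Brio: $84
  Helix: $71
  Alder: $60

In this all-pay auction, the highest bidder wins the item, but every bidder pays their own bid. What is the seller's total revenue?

Total revenue: $425

Bids ranked: 96 (Stratus) > 84 (Brio) > 79 (Meridian) > 71 (Helix) > 60 (Alder) > 35 (Sable)
Every bidder forfeits their bid regardless of winning.
Revenue = 35 + 96 + 79 + 84 + 71 + 60 = $425.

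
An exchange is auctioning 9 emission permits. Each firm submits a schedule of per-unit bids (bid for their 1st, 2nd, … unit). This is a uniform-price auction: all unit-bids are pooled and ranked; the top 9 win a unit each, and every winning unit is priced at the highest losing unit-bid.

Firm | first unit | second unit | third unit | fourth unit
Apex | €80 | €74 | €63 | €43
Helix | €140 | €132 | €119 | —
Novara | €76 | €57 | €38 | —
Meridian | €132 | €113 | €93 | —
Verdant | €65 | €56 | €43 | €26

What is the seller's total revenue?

Merging the schedules and taking the best 9: 140 (Helix-1), 132 (Helix-2), 132 (Meridian-1), 119 (Helix-3), 113 (Meridian-2), 93 (Meridian-3), 80 (Apex-1), 76 (Novara-1), 74 (Apex-2)
The (k+1)-th unit-bid is €65.
Allocation: Apex 2, Helix 3, Meridian 3, Novara 1. Every unit priced at €65.
Revenue = 9 × 65 = €585.

Total revenue: €585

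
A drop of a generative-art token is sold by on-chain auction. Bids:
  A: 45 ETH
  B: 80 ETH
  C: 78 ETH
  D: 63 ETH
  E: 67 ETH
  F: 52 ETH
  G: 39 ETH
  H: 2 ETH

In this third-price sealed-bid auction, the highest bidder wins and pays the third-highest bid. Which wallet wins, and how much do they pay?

B pays 67 ETH

Rule: the highest bidder wins and pays the third-highest bid.
Bids ranked: 80 (B) > 78 (C) > 67 (E) > 63 (D) > 52 (F) > 45 (A) > …
B wins; payment is bid #3 in the ranking = 67 ETH.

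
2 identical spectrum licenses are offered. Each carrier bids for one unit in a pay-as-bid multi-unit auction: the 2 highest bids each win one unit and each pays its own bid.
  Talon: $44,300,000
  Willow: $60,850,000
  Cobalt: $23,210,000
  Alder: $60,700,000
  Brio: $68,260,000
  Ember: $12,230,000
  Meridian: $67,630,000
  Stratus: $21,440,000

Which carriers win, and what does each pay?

Sorting: 68,260,000 (Brio), 67,630,000 (Meridian), 60,850,000 (Willow), 60,700,000 (Alder), …
Winners (2 units): Brio, Meridian.
Each winner pays its own bid: Brio $68,260,000, Meridian $67,630,000.

Brio $68,260,000, Meridian $67,630,000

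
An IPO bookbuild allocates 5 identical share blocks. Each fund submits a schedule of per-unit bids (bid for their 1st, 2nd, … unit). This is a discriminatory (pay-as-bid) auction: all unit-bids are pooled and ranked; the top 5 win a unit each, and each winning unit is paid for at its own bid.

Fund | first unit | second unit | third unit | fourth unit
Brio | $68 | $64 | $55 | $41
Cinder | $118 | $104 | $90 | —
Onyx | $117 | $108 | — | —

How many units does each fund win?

Pooled unit-bids ranked (top 5): 118 (Cinder-1), 117 (Onyx-1), 108 (Onyx-2), 104 (Cinder-2), 90 (Cinder-3)
Next rejected bid: $68 (not a price — pay-as-bid).
Allocation: Cinder 3, Onyx 2.

Cinder 3, Onyx 2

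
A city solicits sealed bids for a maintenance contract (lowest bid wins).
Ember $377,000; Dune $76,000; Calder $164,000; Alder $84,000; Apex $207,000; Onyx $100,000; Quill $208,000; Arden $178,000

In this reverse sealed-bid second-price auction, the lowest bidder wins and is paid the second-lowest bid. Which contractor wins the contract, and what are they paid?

Sorting bids: 76,000 (Dune) < 84,000 (Alder) < 100,000 (Onyx) < 164,000 (Calder) < 178,000 (Arden) < 207,000 (Apex) < …
Second-price: Dune is paid Alder's bid of $84,000.

Dune is paid $84,000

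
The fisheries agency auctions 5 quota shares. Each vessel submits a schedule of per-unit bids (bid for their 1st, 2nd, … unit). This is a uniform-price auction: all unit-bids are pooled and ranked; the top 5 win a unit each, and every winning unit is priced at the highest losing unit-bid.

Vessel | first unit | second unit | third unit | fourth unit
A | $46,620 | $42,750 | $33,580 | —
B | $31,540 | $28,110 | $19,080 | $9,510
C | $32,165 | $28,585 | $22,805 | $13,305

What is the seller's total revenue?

Total revenue: $142,925

Pooled unit-bids ranked (top 5): 46,620 (A-1), 42,750 (A-2), 33,580 (A-3), 32,165 (C-1), 31,540 (B-1)
The (k+1)-th unit-bid is $28,585.
Allocation: A 3, B 1, C 1. Every unit priced at $28,585.
Revenue = 5 × 28,585 = $142,925.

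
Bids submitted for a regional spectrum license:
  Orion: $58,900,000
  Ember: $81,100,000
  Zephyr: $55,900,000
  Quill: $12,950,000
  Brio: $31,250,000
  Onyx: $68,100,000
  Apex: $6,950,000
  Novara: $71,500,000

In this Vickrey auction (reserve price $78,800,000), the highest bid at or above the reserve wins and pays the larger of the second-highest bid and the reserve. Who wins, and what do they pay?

Ember pays $78,800,000

Rule: the highest bid at or above the reserve wins and pays the larger of the second-highest bid and the reserve.
Sorting bids: 81,100,000 (Ember) > 71,500,000 (Novara) > 68,100,000 (Onyx) > 58,900,000 (Orion) > 55,900,000 (Zephyr) > 31,250,000 (Brio) > …
Highest eligible bid: Ember at $81,100,000.
Second-highest bid $71,500,000 is below the reserve $78,800,000, so the reserve binds → payment $78,800,000.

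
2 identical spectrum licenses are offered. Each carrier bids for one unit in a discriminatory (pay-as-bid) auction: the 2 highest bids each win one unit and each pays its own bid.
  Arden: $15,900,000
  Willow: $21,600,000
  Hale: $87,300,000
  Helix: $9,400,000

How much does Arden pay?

Arden pays $0

Ordering the bids: 87,300,000 (Hale), 21,600,000 (Willow), 15,900,000 (Arden), 9,400,000 (Helix)
Top 2: Hale, Willow.
Arden does not win → $0.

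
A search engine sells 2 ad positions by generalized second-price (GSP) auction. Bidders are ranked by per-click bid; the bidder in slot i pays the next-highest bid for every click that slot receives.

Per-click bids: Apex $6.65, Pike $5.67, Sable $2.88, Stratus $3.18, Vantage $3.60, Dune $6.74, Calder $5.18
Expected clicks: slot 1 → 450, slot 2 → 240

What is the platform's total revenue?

Ranked by bid: $6.74 (Dune) > $6.65 (Apex) > $5.67 (Pike) > …
Slot 1: Dune pays $6.65 × 450 = $2992.50
Slot 2: Apex pays $5.67 × 240 = $1360.80
Total = $4353.30

Total revenue: $4353.30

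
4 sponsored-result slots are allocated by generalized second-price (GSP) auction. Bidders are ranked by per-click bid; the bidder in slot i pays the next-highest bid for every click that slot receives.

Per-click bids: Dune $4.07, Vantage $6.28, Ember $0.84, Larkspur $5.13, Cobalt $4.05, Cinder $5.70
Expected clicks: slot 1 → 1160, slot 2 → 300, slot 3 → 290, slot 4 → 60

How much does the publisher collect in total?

Per-click bids in order: $6.28 (Vantage) > $5.70 (Cinder) > $5.13 (Larkspur) > $4.07 (Dune) > $4.05 (Cobalt) > …
Slot 1: Vantage pays $5.70 × 1160 = $6612.00
Slot 2: Cinder pays $5.13 × 300 = $1539.00
Slot 3: Larkspur pays $4.07 × 290 = $1180.30
Slot 4: Dune pays $4.05 × 60 = $243.00
Total = $9574.30

Total revenue: $9574.30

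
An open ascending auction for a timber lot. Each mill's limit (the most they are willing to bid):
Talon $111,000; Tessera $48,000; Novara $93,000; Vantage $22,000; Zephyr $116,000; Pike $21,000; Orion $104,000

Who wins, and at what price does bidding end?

Limits in order: 116,000 (Zephyr) > 111,000 (Talon) > 104,000 (Orion) > 93,000 (Novara) > 48,000 (Tessera) > 22,000 (Vantage) > …
Once the price passes $111,000, only Zephyr is left; the hammer falls at Talon's limit of $111,000.

Zephyr wins at $111,000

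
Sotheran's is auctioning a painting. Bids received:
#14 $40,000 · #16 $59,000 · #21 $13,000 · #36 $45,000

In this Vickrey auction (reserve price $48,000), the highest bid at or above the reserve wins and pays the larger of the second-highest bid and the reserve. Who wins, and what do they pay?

Vickrey auction (reserve price $48,000): the highest bid at or above the reserve wins and pays the larger of the second-highest bid and the reserve.
Bids ranked: 59,000 (#16) > 45,000 (#36) > 40,000 (#14) > 13,000 (#21)
Highest eligible bid: #16 at $59,000.
max(second-highest $45,000, reserve $48,000) = $48,000.

#16 pays $48,000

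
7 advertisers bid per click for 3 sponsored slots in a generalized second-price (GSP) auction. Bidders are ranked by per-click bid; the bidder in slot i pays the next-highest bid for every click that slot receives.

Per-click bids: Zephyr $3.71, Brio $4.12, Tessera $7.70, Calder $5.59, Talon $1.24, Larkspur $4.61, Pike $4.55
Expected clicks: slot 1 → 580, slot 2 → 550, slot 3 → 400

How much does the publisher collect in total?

Sorting advertisers: $7.70 (Tessera) > $5.59 (Calder) > $4.61 (Larkspur) > $4.55 (Pike) > …
Slot 1: Tessera pays $5.59 × 580 = $3242.20
Slot 2: Calder pays $4.61 × 550 = $2535.50
Slot 3: Larkspur pays $4.55 × 400 = $1820.00
Total = $7597.70

Total revenue: $7597.70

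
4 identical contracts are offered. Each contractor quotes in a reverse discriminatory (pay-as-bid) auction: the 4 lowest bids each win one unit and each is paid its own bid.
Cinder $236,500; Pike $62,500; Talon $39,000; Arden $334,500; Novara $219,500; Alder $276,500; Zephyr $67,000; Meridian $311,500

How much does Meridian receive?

Bids ranked low→high: 39,000 (Talon), 62,500 (Pike), 67,000 (Zephyr), 219,500 (Novara), 236,500 (Cinder), 276,500 (Alder), …
Lowest 4: Talon, Pike, Zephyr, Novara.
Meridian does not win → $0.

Meridian is paid $0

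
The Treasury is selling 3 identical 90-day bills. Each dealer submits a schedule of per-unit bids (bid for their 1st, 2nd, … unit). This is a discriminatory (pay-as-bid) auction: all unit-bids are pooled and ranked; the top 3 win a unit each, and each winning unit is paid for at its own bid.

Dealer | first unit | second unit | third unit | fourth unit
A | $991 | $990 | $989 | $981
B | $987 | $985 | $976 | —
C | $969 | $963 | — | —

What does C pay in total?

Pooled unit-bids ranked (top 3): 991 (A-1), 990 (A-2), 989 (A-3)
Next rejected bid: $987 (not a price — pay-as-bid).
C wins no units.

C pays $0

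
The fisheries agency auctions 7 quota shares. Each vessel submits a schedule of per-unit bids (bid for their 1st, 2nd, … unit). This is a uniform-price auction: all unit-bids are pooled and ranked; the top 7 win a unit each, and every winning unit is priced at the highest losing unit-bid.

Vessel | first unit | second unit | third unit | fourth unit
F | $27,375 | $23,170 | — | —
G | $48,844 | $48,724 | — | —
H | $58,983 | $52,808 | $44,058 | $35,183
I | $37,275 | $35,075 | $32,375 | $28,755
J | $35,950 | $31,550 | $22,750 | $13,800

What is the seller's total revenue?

Total revenue: $246,281

Merging the schedules and taking the best 7: 58,983 (H-1), 52,808 (H-2), 48,844 (G-1), 48,724 (G-2), 44,058 (H-3), 37,275 (I-1), 35,950 (J-1)
First bid not allocated: $35,183.
Allocation: G 2, H 3, I 1, J 1. Every unit priced at $35,183.
Revenue = 7 × 35,183 = $246,281.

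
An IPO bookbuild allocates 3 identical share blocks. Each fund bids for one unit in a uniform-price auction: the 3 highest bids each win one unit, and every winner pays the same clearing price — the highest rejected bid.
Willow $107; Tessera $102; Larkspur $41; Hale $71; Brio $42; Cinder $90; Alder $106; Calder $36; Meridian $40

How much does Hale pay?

Hale pays $0

Sorting: 107 (Willow), 106 (Alder), 102 (Tessera), 90 (Cinder), 71 (Hale), …
The 3 highest are Willow, Alder, Tessera.
First losing bid is Cinder's $90, which sets the uniform price.
Hale does not win → pays $0.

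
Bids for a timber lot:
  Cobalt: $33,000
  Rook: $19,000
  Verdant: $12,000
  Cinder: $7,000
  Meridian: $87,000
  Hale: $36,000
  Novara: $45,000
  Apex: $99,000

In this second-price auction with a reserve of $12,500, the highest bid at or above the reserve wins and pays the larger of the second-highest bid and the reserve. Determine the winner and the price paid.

Sorting bids: 99,000 (Apex) > 87,000 (Meridian) > 45,000 (Novara) > 36,000 (Hale) > 33,000 (Cobalt) > 19,000 (Rook) > …
Apex has the top bid at or above the reserve ($99,000).
max(second-highest $87,000, reserve $12,500) = $87,000; the reserve does not bind.

Apex pays $87,000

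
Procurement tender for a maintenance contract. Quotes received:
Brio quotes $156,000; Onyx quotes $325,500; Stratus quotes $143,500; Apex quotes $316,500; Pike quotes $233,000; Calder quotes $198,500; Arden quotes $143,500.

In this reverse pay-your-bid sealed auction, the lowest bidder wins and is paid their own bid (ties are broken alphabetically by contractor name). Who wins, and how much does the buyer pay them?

Bids in order: 143,500 (Arden) < 143,500 (Stratus) < 156,000 (Brio) < 198,500 (Calder) < 233,000 (Pike) < 316,500 (Apex) < …
Tie at $143,500 → Arden wins by tie-break.
First-price: Arden is paid what they bid, $143,500.

Arden is paid $143,500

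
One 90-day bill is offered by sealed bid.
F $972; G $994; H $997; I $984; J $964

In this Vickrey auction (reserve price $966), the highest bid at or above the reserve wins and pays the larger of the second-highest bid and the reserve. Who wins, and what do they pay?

H pays $994

Vickrey auction (reserve price $966): the highest bid at or above the reserve wins and pays the larger of the second-highest bid and the reserve.
Sorting bids: 997 (H) > 994 (G) > 984 (I) > 972 (F) > 964 (J)
Highest eligible bid: H at $997.
max(second-highest $994, reserve $966) = $994; the reserve does not bind.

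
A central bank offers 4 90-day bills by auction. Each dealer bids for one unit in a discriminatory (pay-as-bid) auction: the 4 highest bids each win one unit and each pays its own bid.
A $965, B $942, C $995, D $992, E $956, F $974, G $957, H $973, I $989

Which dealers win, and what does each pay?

Bids ranked high→low: 995 (C), 992 (D), 989 (I), 974 (F), 973 (H), 965 (A), …
The 4 highest are C, D, I, F.
Each winner pays its own bid: C $995, D $992, I $989, F $974.

C $995, D $992, I $989, F $974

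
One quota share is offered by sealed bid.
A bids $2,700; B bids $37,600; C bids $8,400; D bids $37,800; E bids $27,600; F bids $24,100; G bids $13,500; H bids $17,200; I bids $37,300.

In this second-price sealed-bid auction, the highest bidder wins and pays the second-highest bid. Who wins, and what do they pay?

Bids ranked: 37,800 (D) > 37,600 (B) > 37,300 (I) > 27,600 (E) > 24,100 (F) > 17,200 (H) > …
Second-price: D pays B's bid of $37,600.

D pays $37,600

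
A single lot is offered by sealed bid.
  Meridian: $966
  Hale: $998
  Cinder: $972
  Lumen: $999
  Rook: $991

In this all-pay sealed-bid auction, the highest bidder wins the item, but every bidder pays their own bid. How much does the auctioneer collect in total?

Total revenue: $4,926

All-pay sealed-bid auction: the highest bidder wins the item, but every bidder pays their own bid.
Sorting bids: 999 (Lumen) > 998 (Hale) > 991 (Rook) > 972 (Cinder) > 966 (Meridian)
Every bidder forfeits their bid regardless of winning.
Revenue = 966 + 998 + 972 + 999 + 991 = $4,926.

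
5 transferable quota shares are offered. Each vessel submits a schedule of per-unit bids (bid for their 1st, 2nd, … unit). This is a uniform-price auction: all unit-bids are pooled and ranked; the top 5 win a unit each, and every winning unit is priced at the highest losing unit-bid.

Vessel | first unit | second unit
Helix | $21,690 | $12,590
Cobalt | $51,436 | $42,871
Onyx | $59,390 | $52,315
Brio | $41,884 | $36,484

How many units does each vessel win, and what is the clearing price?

Brio 1, Cobalt 2, Onyx 2; clearing price $36,484

Merging the schedules and taking the best 5: 59,390 (Onyx-1), 52,315 (Onyx-2), 51,436 (Cobalt-1), 42,871 (Cobalt-2), 41,884 (Brio-1)
First bid not allocated: $36,484.
Allocation: Brio 1, Cobalt 2, Onyx 2.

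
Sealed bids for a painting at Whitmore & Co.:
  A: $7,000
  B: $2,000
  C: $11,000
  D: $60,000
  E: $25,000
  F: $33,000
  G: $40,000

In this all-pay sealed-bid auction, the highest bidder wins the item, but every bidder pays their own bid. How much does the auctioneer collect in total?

Total revenue: $178,000

All-pay sealed-bid auction: the highest bidder wins the item, but every bidder pays their own bid.
Sorting bids: 60,000 (D) > 40,000 (G) > 33,000 (F) > 25,000 (E) > 11,000 (C) > 7,000 (A) > …
Every bidder forfeits their bid regardless of winning.
Revenue = 7,000 + 2,000 + 11,000 + 60,000 + 25,000 + 33,000 + 40,000 = $178,000.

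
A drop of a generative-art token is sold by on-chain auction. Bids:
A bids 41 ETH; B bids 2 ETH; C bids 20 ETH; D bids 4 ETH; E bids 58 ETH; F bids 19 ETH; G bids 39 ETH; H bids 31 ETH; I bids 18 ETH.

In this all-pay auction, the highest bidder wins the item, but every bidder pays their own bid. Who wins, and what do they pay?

Bids ranked: 58 (E) > 41 (A) > 39 (G) > 31 (H) > 20 (C) > 19 (F) > …
E is highest and takes the item; every bidder forfeits their bid.

E pays 58 ETH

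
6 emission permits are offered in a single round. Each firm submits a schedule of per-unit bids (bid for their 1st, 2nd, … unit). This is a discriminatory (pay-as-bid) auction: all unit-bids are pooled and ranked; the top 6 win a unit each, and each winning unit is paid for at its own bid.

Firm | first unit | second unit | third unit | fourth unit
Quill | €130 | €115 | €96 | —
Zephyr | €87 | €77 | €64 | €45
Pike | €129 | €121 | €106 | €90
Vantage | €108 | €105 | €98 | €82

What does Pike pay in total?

Pike pays €356

Merging the schedules and taking the best 6: 130 (Quill-1), 129 (Pike-1), 121 (Pike-2), 115 (Quill-2), 108 (Vantage-1), 106 (Pike-3)
Next rejected bid: €105 (not a price — pay-as-bid).
Pike's winning unit-bids: 129 + 121 + 106 = €356.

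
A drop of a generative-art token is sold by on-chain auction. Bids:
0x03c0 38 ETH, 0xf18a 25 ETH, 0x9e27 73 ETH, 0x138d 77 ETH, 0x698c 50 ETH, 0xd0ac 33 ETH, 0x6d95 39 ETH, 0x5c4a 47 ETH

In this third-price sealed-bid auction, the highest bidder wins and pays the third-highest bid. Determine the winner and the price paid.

0x138d pays 50 ETH

Third-price sealed-bid auction: the highest bidder wins and pays the third-highest bid.
Bids ranked: 77 (0x138d) > 73 (0x9e27) > 50 (0x698c) > 47 (0x5c4a) > 39 (0x6d95) > 38 (0x03c0) > …
0x138d wins; payment is bid #3 in the ranking = 50 ETH.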